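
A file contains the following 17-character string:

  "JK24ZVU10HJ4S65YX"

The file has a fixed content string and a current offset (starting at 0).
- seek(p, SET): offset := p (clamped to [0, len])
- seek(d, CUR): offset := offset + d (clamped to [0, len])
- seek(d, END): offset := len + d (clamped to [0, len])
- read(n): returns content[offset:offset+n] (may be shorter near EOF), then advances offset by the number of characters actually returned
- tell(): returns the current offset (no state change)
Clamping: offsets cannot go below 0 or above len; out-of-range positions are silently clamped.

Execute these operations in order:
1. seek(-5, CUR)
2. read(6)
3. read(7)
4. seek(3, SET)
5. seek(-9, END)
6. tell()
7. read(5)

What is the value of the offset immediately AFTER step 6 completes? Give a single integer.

After 1 (seek(-5, CUR)): offset=0
After 2 (read(6)): returned 'JK24ZV', offset=6
After 3 (read(7)): returned 'U10HJ4S', offset=13
After 4 (seek(3, SET)): offset=3
After 5 (seek(-9, END)): offset=8
After 6 (tell()): offset=8

Answer: 8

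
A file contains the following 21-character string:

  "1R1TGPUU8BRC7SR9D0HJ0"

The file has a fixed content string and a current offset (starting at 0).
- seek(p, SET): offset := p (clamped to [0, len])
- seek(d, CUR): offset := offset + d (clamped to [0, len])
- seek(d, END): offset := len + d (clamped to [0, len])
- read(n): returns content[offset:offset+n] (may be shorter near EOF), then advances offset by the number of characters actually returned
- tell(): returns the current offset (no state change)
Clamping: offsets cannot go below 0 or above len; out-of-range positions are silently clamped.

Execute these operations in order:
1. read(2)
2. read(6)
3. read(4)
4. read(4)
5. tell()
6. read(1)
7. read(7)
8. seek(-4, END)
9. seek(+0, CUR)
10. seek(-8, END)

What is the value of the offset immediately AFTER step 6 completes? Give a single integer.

After 1 (read(2)): returned '1R', offset=2
After 2 (read(6)): returned '1TGPUU', offset=8
After 3 (read(4)): returned '8BRC', offset=12
After 4 (read(4)): returned '7SR9', offset=16
After 5 (tell()): offset=16
After 6 (read(1)): returned 'D', offset=17

Answer: 17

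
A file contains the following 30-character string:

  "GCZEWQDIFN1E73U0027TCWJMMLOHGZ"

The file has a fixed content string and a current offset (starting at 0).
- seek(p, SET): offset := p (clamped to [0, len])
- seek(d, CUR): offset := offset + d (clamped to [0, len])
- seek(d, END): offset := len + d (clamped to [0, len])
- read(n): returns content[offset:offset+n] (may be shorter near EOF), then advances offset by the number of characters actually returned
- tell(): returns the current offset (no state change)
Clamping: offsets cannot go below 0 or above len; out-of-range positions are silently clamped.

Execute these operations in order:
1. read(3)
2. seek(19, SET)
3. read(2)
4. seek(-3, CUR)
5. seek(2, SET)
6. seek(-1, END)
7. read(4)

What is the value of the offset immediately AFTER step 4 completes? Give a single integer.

Answer: 18

Derivation:
After 1 (read(3)): returned 'GCZ', offset=3
After 2 (seek(19, SET)): offset=19
After 3 (read(2)): returned 'TC', offset=21
After 4 (seek(-3, CUR)): offset=18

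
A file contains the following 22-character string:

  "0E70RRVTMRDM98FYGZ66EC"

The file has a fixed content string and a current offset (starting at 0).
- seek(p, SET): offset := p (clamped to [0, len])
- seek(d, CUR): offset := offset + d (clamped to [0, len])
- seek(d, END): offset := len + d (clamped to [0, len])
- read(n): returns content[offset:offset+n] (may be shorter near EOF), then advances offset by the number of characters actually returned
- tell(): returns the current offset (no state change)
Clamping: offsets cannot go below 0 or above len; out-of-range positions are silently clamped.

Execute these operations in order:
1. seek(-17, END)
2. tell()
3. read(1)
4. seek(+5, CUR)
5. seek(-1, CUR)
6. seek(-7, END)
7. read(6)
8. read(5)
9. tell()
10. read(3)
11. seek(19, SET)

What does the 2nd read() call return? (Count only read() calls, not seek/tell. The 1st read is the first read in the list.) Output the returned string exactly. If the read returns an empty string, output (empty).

After 1 (seek(-17, END)): offset=5
After 2 (tell()): offset=5
After 3 (read(1)): returned 'R', offset=6
After 4 (seek(+5, CUR)): offset=11
After 5 (seek(-1, CUR)): offset=10
After 6 (seek(-7, END)): offset=15
After 7 (read(6)): returned 'YGZ66E', offset=21
After 8 (read(5)): returned 'C', offset=22
After 9 (tell()): offset=22
After 10 (read(3)): returned '', offset=22
After 11 (seek(19, SET)): offset=19

Answer: YGZ66E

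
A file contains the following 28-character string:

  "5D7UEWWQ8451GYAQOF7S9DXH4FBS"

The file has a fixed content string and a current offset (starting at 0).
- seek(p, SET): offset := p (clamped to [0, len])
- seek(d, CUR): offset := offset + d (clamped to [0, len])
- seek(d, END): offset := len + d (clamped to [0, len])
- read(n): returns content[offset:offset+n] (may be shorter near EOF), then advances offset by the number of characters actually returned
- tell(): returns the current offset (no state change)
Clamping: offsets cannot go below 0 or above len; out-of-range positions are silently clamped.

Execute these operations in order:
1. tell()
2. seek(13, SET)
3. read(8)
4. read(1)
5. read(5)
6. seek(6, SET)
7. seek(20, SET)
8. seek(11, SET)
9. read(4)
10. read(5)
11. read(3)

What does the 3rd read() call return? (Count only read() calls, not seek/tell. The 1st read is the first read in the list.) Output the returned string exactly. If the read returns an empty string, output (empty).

Answer: XH4FB

Derivation:
After 1 (tell()): offset=0
After 2 (seek(13, SET)): offset=13
After 3 (read(8)): returned 'YAQOF7S9', offset=21
After 4 (read(1)): returned 'D', offset=22
After 5 (read(5)): returned 'XH4FB', offset=27
After 6 (seek(6, SET)): offset=6
After 7 (seek(20, SET)): offset=20
After 8 (seek(11, SET)): offset=11
After 9 (read(4)): returned '1GYA', offset=15
After 10 (read(5)): returned 'QOF7S', offset=20
After 11 (read(3)): returned '9DX', offset=23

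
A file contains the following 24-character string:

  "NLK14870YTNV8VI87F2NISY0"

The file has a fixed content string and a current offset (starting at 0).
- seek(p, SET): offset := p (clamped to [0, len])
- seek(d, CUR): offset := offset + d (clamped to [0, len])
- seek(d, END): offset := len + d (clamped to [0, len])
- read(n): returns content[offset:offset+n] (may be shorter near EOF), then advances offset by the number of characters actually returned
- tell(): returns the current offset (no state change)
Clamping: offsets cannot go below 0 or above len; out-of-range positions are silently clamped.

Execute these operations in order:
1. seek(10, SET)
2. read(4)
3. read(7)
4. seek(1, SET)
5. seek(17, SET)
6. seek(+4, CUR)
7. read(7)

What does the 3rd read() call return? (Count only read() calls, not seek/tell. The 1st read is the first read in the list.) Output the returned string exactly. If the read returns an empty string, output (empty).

Answer: SY0

Derivation:
After 1 (seek(10, SET)): offset=10
After 2 (read(4)): returned 'NV8V', offset=14
After 3 (read(7)): returned 'I87F2NI', offset=21
After 4 (seek(1, SET)): offset=1
After 5 (seek(17, SET)): offset=17
After 6 (seek(+4, CUR)): offset=21
After 7 (read(7)): returned 'SY0', offset=24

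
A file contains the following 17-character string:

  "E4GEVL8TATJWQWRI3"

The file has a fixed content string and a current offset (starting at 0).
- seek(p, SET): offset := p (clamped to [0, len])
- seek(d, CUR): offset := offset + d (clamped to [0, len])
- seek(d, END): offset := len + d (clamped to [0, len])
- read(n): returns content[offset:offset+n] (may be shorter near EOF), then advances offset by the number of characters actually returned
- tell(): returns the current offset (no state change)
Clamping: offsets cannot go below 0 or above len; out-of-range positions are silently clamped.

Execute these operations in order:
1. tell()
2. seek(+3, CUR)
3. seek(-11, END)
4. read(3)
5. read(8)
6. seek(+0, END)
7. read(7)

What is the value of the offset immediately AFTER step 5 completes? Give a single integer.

After 1 (tell()): offset=0
After 2 (seek(+3, CUR)): offset=3
After 3 (seek(-11, END)): offset=6
After 4 (read(3)): returned '8TA', offset=9
After 5 (read(8)): returned 'TJWQWRI3', offset=17

Answer: 17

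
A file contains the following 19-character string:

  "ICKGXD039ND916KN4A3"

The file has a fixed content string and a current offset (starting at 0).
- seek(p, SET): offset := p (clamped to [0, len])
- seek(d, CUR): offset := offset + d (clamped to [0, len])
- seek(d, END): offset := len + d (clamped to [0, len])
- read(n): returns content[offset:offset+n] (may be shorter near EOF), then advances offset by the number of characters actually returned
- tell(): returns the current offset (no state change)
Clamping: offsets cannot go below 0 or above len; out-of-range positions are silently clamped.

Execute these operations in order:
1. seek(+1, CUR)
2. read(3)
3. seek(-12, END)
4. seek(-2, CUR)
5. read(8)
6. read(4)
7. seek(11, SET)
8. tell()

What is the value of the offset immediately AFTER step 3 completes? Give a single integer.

After 1 (seek(+1, CUR)): offset=1
After 2 (read(3)): returned 'CKG', offset=4
After 3 (seek(-12, END)): offset=7

Answer: 7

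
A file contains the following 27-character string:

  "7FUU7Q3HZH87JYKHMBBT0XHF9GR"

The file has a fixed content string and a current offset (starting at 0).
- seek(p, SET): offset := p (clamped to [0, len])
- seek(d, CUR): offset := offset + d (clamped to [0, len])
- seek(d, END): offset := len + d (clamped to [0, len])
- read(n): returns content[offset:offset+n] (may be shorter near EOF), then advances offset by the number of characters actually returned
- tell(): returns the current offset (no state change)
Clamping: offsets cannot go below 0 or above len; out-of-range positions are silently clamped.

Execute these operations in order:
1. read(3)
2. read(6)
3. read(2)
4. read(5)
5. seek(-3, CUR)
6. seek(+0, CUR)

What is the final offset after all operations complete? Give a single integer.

After 1 (read(3)): returned '7FU', offset=3
After 2 (read(6)): returned 'U7Q3HZ', offset=9
After 3 (read(2)): returned 'H8', offset=11
After 4 (read(5)): returned '7JYKH', offset=16
After 5 (seek(-3, CUR)): offset=13
After 6 (seek(+0, CUR)): offset=13

Answer: 13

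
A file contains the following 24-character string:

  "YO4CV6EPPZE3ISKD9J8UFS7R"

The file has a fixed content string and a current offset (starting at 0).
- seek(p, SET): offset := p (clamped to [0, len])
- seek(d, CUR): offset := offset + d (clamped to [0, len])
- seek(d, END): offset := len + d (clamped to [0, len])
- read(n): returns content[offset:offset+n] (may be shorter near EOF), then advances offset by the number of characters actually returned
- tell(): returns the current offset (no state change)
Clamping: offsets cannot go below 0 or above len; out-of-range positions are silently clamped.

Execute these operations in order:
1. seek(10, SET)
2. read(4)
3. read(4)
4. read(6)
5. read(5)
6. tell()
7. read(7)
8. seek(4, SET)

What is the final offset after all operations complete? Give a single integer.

After 1 (seek(10, SET)): offset=10
After 2 (read(4)): returned 'E3IS', offset=14
After 3 (read(4)): returned 'KD9J', offset=18
After 4 (read(6)): returned '8UFS7R', offset=24
After 5 (read(5)): returned '', offset=24
After 6 (tell()): offset=24
After 7 (read(7)): returned '', offset=24
After 8 (seek(4, SET)): offset=4

Answer: 4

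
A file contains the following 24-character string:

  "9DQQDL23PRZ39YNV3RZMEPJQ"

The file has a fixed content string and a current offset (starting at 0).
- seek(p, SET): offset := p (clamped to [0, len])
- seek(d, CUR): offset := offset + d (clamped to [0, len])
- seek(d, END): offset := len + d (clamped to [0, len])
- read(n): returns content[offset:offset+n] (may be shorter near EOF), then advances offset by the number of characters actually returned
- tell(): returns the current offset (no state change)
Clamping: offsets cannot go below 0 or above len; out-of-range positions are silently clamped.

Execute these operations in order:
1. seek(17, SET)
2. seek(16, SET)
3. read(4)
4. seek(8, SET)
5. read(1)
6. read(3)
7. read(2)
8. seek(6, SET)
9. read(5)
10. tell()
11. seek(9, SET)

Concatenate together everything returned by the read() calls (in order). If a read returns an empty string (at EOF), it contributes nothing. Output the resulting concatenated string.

Answer: 3RZMPRZ39Y23PRZ

Derivation:
After 1 (seek(17, SET)): offset=17
After 2 (seek(16, SET)): offset=16
After 3 (read(4)): returned '3RZM', offset=20
After 4 (seek(8, SET)): offset=8
After 5 (read(1)): returned 'P', offset=9
After 6 (read(3)): returned 'RZ3', offset=12
After 7 (read(2)): returned '9Y', offset=14
After 8 (seek(6, SET)): offset=6
After 9 (read(5)): returned '23PRZ', offset=11
After 10 (tell()): offset=11
After 11 (seek(9, SET)): offset=9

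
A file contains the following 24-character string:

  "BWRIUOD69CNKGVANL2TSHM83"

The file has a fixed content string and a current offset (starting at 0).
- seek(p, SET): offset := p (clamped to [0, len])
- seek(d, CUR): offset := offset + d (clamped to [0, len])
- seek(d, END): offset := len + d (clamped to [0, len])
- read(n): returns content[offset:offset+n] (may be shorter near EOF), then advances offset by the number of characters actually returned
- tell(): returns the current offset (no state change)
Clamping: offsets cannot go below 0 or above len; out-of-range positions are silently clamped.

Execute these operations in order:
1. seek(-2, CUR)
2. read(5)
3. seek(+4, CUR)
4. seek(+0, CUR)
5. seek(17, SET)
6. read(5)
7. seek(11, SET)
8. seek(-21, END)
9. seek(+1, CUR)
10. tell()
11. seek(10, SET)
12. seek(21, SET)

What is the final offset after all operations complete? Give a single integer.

After 1 (seek(-2, CUR)): offset=0
After 2 (read(5)): returned 'BWRIU', offset=5
After 3 (seek(+4, CUR)): offset=9
After 4 (seek(+0, CUR)): offset=9
After 5 (seek(17, SET)): offset=17
After 6 (read(5)): returned '2TSHM', offset=22
After 7 (seek(11, SET)): offset=11
After 8 (seek(-21, END)): offset=3
After 9 (seek(+1, CUR)): offset=4
After 10 (tell()): offset=4
After 11 (seek(10, SET)): offset=10
After 12 (seek(21, SET)): offset=21

Answer: 21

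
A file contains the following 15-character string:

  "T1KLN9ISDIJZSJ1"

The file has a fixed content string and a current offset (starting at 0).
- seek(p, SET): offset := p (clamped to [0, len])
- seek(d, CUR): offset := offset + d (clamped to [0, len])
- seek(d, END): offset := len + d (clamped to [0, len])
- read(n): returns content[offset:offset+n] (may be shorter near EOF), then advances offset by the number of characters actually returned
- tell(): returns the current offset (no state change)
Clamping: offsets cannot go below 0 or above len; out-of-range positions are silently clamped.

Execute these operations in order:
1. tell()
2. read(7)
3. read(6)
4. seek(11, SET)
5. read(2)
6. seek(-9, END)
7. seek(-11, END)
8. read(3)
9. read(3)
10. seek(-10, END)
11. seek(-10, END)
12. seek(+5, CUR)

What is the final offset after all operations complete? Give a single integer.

Answer: 10

Derivation:
After 1 (tell()): offset=0
After 2 (read(7)): returned 'T1KLN9I', offset=7
After 3 (read(6)): returned 'SDIJZS', offset=13
After 4 (seek(11, SET)): offset=11
After 5 (read(2)): returned 'ZS', offset=13
After 6 (seek(-9, END)): offset=6
After 7 (seek(-11, END)): offset=4
After 8 (read(3)): returned 'N9I', offset=7
After 9 (read(3)): returned 'SDI', offset=10
After 10 (seek(-10, END)): offset=5
After 11 (seek(-10, END)): offset=5
After 12 (seek(+5, CUR)): offset=10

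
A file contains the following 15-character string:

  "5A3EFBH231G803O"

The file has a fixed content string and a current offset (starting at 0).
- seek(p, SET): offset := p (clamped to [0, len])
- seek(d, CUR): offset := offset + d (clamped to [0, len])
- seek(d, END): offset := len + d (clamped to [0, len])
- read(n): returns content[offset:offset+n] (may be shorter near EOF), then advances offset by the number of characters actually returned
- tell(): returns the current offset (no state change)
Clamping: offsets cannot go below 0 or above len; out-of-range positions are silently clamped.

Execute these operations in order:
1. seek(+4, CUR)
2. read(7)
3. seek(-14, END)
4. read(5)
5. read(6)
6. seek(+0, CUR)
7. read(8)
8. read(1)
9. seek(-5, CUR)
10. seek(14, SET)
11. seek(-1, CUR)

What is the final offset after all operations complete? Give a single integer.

Answer: 13

Derivation:
After 1 (seek(+4, CUR)): offset=4
After 2 (read(7)): returned 'FBH231G', offset=11
After 3 (seek(-14, END)): offset=1
After 4 (read(5)): returned 'A3EFB', offset=6
After 5 (read(6)): returned 'H231G8', offset=12
After 6 (seek(+0, CUR)): offset=12
After 7 (read(8)): returned '03O', offset=15
After 8 (read(1)): returned '', offset=15
After 9 (seek(-5, CUR)): offset=10
After 10 (seek(14, SET)): offset=14
After 11 (seek(-1, CUR)): offset=13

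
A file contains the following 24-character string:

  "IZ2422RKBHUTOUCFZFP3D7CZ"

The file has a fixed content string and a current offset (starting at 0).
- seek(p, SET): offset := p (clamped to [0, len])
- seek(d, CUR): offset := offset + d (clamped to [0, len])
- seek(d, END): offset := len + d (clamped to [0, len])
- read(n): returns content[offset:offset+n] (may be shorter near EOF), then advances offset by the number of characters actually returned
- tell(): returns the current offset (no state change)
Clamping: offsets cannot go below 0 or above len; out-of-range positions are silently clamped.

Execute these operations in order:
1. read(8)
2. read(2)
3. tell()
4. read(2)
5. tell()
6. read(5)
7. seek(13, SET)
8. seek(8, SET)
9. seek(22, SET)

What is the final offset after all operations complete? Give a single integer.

Answer: 22

Derivation:
After 1 (read(8)): returned 'IZ2422RK', offset=8
After 2 (read(2)): returned 'BH', offset=10
After 3 (tell()): offset=10
After 4 (read(2)): returned 'UT', offset=12
After 5 (tell()): offset=12
After 6 (read(5)): returned 'OUCFZ', offset=17
After 7 (seek(13, SET)): offset=13
After 8 (seek(8, SET)): offset=8
After 9 (seek(22, SET)): offset=22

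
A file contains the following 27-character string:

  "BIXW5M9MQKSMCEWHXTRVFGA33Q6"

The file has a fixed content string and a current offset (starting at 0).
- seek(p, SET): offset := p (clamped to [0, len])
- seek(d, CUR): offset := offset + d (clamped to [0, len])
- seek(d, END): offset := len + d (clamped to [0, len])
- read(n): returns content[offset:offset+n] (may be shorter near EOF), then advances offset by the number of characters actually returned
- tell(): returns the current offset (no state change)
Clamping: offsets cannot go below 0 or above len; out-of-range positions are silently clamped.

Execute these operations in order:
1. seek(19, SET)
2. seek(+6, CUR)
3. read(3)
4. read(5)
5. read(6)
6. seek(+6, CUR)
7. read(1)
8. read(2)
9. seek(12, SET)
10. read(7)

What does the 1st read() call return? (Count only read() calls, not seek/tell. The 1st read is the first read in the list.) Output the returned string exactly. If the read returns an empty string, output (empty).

Answer: Q6

Derivation:
After 1 (seek(19, SET)): offset=19
After 2 (seek(+6, CUR)): offset=25
After 3 (read(3)): returned 'Q6', offset=27
After 4 (read(5)): returned '', offset=27
After 5 (read(6)): returned '', offset=27
After 6 (seek(+6, CUR)): offset=27
After 7 (read(1)): returned '', offset=27
After 8 (read(2)): returned '', offset=27
After 9 (seek(12, SET)): offset=12
After 10 (read(7)): returned 'CEWHXTR', offset=19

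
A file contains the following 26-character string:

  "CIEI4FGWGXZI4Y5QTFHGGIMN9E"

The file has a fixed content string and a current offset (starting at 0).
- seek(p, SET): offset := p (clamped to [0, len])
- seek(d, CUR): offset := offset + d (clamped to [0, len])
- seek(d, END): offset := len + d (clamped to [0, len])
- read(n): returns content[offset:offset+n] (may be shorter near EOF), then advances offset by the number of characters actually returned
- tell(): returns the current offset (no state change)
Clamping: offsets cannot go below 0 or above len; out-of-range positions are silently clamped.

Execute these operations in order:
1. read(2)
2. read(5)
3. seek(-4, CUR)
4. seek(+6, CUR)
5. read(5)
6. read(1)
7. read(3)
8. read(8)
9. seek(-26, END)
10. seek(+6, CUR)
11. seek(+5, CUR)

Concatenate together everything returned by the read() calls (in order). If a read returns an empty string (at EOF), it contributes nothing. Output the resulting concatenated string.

Answer: CIEI4FGXZI4Y5QTFHGGIMN9E

Derivation:
After 1 (read(2)): returned 'CI', offset=2
After 2 (read(5)): returned 'EI4FG', offset=7
After 3 (seek(-4, CUR)): offset=3
After 4 (seek(+6, CUR)): offset=9
After 5 (read(5)): returned 'XZI4Y', offset=14
After 6 (read(1)): returned '5', offset=15
After 7 (read(3)): returned 'QTF', offset=18
After 8 (read(8)): returned 'HGGIMN9E', offset=26
After 9 (seek(-26, END)): offset=0
After 10 (seek(+6, CUR)): offset=6
After 11 (seek(+5, CUR)): offset=11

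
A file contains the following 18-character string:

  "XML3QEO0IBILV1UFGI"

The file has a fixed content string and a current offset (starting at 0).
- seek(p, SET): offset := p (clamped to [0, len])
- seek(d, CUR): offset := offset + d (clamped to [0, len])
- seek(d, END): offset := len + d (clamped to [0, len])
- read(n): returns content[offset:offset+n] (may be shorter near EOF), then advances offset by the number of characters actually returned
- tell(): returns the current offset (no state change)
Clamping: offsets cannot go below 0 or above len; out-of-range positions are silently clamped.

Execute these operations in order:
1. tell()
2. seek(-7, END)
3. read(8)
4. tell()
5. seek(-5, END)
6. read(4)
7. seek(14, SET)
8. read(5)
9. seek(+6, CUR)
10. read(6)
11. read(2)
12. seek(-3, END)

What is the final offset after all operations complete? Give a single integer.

Answer: 15

Derivation:
After 1 (tell()): offset=0
After 2 (seek(-7, END)): offset=11
After 3 (read(8)): returned 'LV1UFGI', offset=18
After 4 (tell()): offset=18
After 5 (seek(-5, END)): offset=13
After 6 (read(4)): returned '1UFG', offset=17
After 7 (seek(14, SET)): offset=14
After 8 (read(5)): returned 'UFGI', offset=18
After 9 (seek(+6, CUR)): offset=18
After 10 (read(6)): returned '', offset=18
After 11 (read(2)): returned '', offset=18
After 12 (seek(-3, END)): offset=15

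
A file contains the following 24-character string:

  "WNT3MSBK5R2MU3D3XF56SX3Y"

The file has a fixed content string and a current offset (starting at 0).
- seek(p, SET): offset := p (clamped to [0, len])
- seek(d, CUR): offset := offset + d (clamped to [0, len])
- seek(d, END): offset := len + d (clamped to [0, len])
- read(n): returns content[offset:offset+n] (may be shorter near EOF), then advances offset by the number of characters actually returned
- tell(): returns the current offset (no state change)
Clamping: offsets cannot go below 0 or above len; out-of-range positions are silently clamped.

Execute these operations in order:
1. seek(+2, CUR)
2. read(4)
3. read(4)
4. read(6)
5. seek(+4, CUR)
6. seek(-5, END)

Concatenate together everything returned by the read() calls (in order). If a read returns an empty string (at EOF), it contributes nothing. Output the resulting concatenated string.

Answer: T3MSBK5R2MU3D3

Derivation:
After 1 (seek(+2, CUR)): offset=2
After 2 (read(4)): returned 'T3MS', offset=6
After 3 (read(4)): returned 'BK5R', offset=10
After 4 (read(6)): returned '2MU3D3', offset=16
After 5 (seek(+4, CUR)): offset=20
After 6 (seek(-5, END)): offset=19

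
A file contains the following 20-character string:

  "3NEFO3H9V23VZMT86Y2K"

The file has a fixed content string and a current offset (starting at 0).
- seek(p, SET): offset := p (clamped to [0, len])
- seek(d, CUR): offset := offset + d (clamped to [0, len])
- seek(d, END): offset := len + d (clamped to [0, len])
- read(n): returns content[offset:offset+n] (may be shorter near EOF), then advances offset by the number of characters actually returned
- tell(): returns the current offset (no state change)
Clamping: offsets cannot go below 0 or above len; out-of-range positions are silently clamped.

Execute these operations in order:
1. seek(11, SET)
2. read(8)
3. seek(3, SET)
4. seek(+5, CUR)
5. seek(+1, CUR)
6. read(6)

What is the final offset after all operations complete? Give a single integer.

Answer: 15

Derivation:
After 1 (seek(11, SET)): offset=11
After 2 (read(8)): returned 'VZMT86Y2', offset=19
After 3 (seek(3, SET)): offset=3
After 4 (seek(+5, CUR)): offset=8
After 5 (seek(+1, CUR)): offset=9
After 6 (read(6)): returned '23VZMT', offset=15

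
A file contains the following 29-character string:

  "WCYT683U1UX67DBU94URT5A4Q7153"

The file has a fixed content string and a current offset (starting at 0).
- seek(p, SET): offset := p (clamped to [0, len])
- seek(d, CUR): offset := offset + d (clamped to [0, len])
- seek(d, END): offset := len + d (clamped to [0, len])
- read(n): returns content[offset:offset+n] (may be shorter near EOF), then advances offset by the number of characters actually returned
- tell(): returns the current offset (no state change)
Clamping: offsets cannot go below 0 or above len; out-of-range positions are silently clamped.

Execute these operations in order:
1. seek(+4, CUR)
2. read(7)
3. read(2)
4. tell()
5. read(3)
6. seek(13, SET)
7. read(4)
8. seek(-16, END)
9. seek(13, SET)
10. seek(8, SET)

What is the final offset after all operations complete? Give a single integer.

After 1 (seek(+4, CUR)): offset=4
After 2 (read(7)): returned '683U1UX', offset=11
After 3 (read(2)): returned '67', offset=13
After 4 (tell()): offset=13
After 5 (read(3)): returned 'DBU', offset=16
After 6 (seek(13, SET)): offset=13
After 7 (read(4)): returned 'DBU9', offset=17
After 8 (seek(-16, END)): offset=13
After 9 (seek(13, SET)): offset=13
After 10 (seek(8, SET)): offset=8

Answer: 8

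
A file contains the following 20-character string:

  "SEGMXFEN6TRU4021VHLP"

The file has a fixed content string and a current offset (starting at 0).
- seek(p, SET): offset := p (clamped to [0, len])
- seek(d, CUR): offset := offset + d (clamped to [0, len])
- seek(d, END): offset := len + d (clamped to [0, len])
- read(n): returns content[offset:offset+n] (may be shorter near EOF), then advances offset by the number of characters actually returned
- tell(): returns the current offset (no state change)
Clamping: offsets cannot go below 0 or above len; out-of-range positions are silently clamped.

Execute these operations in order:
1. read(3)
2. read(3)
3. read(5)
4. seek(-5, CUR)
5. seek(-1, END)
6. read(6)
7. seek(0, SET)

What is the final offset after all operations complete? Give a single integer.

After 1 (read(3)): returned 'SEG', offset=3
After 2 (read(3)): returned 'MXF', offset=6
After 3 (read(5)): returned 'EN6TR', offset=11
After 4 (seek(-5, CUR)): offset=6
After 5 (seek(-1, END)): offset=19
After 6 (read(6)): returned 'P', offset=20
After 7 (seek(0, SET)): offset=0

Answer: 0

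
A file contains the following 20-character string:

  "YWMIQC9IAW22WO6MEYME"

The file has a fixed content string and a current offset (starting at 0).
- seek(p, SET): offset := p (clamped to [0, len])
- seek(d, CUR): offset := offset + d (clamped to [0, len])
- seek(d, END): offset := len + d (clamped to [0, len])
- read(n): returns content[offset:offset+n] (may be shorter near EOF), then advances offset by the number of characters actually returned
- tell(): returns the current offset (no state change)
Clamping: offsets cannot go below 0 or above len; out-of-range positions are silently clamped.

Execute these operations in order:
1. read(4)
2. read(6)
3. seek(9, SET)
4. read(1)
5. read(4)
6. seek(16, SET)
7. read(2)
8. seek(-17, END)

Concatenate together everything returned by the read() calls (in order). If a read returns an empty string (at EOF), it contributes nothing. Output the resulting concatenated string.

Answer: YWMIQC9IAWW22WOEY

Derivation:
After 1 (read(4)): returned 'YWMI', offset=4
After 2 (read(6)): returned 'QC9IAW', offset=10
After 3 (seek(9, SET)): offset=9
After 4 (read(1)): returned 'W', offset=10
After 5 (read(4)): returned '22WO', offset=14
After 6 (seek(16, SET)): offset=16
After 7 (read(2)): returned 'EY', offset=18
After 8 (seek(-17, END)): offset=3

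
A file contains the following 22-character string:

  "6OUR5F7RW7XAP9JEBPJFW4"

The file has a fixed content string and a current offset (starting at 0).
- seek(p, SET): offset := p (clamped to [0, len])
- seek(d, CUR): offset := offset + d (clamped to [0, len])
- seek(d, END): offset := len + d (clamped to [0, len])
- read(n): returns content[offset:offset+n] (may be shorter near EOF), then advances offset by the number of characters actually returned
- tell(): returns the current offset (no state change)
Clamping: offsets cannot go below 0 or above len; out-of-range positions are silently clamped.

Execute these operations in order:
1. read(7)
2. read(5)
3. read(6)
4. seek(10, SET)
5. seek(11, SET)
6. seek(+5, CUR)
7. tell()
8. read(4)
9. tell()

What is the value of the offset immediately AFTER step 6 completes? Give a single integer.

Answer: 16

Derivation:
After 1 (read(7)): returned '6OUR5F7', offset=7
After 2 (read(5)): returned 'RW7XA', offset=12
After 3 (read(6)): returned 'P9JEBP', offset=18
After 4 (seek(10, SET)): offset=10
After 5 (seek(11, SET)): offset=11
After 6 (seek(+5, CUR)): offset=16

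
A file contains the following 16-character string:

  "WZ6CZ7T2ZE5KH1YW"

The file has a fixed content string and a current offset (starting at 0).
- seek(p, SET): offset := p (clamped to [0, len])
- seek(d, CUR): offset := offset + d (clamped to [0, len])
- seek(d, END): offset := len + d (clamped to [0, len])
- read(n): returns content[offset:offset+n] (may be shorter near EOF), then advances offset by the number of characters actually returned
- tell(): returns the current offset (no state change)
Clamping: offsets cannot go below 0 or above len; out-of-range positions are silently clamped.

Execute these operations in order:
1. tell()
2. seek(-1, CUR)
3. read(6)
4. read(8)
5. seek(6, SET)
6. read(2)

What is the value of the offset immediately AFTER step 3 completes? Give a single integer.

After 1 (tell()): offset=0
After 2 (seek(-1, CUR)): offset=0
After 3 (read(6)): returned 'WZ6CZ7', offset=6

Answer: 6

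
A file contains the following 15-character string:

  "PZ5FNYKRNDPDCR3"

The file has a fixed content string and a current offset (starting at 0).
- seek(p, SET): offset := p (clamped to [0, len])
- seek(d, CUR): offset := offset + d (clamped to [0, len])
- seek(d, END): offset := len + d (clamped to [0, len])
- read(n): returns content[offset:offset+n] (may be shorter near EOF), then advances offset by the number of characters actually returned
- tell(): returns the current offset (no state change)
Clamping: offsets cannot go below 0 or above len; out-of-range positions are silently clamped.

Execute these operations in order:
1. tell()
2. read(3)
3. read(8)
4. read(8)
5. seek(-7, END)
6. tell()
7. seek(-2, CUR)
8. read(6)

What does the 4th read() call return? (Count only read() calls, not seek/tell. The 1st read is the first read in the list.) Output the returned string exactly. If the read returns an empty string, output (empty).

After 1 (tell()): offset=0
After 2 (read(3)): returned 'PZ5', offset=3
After 3 (read(8)): returned 'FNYKRNDP', offset=11
After 4 (read(8)): returned 'DCR3', offset=15
After 5 (seek(-7, END)): offset=8
After 6 (tell()): offset=8
After 7 (seek(-2, CUR)): offset=6
After 8 (read(6)): returned 'KRNDPD', offset=12

Answer: KRNDPD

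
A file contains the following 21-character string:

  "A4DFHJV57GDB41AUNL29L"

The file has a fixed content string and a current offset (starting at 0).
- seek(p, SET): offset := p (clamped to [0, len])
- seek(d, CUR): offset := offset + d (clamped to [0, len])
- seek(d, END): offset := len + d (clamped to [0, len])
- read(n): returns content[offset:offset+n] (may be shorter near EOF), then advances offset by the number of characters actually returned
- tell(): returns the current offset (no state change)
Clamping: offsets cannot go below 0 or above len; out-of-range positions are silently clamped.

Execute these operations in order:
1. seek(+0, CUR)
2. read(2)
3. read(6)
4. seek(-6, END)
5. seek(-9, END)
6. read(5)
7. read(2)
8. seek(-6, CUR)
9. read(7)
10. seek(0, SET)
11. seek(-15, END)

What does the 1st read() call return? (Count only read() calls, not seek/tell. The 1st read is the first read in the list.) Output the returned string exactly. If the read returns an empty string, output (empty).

After 1 (seek(+0, CUR)): offset=0
After 2 (read(2)): returned 'A4', offset=2
After 3 (read(6)): returned 'DFHJV5', offset=8
After 4 (seek(-6, END)): offset=15
After 5 (seek(-9, END)): offset=12
After 6 (read(5)): returned '41AUN', offset=17
After 7 (read(2)): returned 'L2', offset=19
After 8 (seek(-6, CUR)): offset=13
After 9 (read(7)): returned '1AUNL29', offset=20
After 10 (seek(0, SET)): offset=0
After 11 (seek(-15, END)): offset=6

Answer: A4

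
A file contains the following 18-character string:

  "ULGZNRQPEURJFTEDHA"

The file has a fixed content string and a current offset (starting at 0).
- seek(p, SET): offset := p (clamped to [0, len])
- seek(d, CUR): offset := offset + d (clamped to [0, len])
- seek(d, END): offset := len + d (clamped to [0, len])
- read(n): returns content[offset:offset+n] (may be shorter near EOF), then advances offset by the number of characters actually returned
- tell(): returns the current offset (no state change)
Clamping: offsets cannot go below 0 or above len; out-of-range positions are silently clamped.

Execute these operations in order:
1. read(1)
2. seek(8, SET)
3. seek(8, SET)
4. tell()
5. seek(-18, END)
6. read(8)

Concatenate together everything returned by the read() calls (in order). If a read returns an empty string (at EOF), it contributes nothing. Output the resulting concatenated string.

After 1 (read(1)): returned 'U', offset=1
After 2 (seek(8, SET)): offset=8
After 3 (seek(8, SET)): offset=8
After 4 (tell()): offset=8
After 5 (seek(-18, END)): offset=0
After 6 (read(8)): returned 'ULGZNRQP', offset=8

Answer: UULGZNRQP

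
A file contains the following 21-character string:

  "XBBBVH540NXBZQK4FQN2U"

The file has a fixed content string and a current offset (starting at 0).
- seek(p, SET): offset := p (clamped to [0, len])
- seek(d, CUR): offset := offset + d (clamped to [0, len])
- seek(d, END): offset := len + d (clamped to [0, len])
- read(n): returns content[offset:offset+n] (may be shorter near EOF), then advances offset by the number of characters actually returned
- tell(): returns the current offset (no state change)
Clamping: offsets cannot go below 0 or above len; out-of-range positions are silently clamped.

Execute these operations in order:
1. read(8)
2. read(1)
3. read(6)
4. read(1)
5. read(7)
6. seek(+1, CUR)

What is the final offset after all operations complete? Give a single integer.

After 1 (read(8)): returned 'XBBBVH54', offset=8
After 2 (read(1)): returned '0', offset=9
After 3 (read(6)): returned 'NXBZQK', offset=15
After 4 (read(1)): returned '4', offset=16
After 5 (read(7)): returned 'FQN2U', offset=21
After 6 (seek(+1, CUR)): offset=21

Answer: 21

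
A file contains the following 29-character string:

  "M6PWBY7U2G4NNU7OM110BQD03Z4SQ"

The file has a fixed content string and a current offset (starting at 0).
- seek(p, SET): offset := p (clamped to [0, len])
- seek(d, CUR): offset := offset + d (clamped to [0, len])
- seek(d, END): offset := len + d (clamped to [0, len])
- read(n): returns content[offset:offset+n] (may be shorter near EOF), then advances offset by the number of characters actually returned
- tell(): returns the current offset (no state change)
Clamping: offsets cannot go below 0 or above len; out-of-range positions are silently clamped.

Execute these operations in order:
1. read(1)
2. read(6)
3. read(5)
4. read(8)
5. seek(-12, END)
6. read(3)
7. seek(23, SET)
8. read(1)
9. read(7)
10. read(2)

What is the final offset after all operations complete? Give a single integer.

Answer: 29

Derivation:
After 1 (read(1)): returned 'M', offset=1
After 2 (read(6)): returned '6PWBY7', offset=7
After 3 (read(5)): returned 'U2G4N', offset=12
After 4 (read(8)): returned 'NU7OM110', offset=20
After 5 (seek(-12, END)): offset=17
After 6 (read(3)): returned '110', offset=20
After 7 (seek(23, SET)): offset=23
After 8 (read(1)): returned '0', offset=24
After 9 (read(7)): returned '3Z4SQ', offset=29
After 10 (read(2)): returned '', offset=29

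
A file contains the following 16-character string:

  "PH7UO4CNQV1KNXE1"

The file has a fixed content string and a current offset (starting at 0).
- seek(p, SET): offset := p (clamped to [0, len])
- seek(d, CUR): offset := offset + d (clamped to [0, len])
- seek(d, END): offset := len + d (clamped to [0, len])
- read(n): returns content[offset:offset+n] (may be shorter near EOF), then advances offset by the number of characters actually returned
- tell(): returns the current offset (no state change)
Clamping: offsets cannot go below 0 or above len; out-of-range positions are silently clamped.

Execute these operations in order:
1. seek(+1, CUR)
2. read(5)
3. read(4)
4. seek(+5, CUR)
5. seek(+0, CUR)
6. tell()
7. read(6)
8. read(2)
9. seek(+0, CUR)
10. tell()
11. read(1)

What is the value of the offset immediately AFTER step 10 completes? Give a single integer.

After 1 (seek(+1, CUR)): offset=1
After 2 (read(5)): returned 'H7UO4', offset=6
After 3 (read(4)): returned 'CNQV', offset=10
After 4 (seek(+5, CUR)): offset=15
After 5 (seek(+0, CUR)): offset=15
After 6 (tell()): offset=15
After 7 (read(6)): returned '1', offset=16
After 8 (read(2)): returned '', offset=16
After 9 (seek(+0, CUR)): offset=16
After 10 (tell()): offset=16

Answer: 16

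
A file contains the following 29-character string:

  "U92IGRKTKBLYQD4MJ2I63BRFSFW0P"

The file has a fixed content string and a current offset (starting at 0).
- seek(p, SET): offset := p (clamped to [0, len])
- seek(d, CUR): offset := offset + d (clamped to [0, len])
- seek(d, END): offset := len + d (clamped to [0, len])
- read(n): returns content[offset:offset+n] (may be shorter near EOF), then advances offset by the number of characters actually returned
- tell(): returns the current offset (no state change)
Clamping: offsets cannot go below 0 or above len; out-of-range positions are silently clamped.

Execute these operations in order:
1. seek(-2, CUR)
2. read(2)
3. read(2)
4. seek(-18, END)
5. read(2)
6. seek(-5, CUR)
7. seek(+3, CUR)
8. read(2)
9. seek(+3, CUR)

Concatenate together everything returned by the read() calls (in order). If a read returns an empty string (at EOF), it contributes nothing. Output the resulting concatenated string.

After 1 (seek(-2, CUR)): offset=0
After 2 (read(2)): returned 'U9', offset=2
After 3 (read(2)): returned '2I', offset=4
After 4 (seek(-18, END)): offset=11
After 5 (read(2)): returned 'YQ', offset=13
After 6 (seek(-5, CUR)): offset=8
After 7 (seek(+3, CUR)): offset=11
After 8 (read(2)): returned 'YQ', offset=13
After 9 (seek(+3, CUR)): offset=16

Answer: U92IYQYQ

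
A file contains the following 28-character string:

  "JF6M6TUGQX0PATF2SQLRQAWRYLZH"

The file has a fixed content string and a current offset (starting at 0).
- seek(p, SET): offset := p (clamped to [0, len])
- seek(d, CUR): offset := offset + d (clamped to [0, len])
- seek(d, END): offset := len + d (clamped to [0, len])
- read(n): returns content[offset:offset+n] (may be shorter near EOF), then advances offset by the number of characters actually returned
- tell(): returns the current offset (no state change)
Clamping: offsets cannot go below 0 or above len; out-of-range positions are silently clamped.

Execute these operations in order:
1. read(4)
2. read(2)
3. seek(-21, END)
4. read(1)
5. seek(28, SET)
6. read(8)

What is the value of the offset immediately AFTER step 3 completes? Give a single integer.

After 1 (read(4)): returned 'JF6M', offset=4
After 2 (read(2)): returned '6T', offset=6
After 3 (seek(-21, END)): offset=7

Answer: 7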